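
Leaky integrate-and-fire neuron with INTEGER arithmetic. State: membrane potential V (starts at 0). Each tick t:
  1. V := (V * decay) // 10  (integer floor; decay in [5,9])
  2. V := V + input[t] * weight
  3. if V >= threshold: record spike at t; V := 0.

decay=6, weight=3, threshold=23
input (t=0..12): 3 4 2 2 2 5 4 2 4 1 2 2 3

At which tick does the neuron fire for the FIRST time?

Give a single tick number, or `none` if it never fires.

t=0: input=3 -> V=9
t=1: input=4 -> V=17
t=2: input=2 -> V=16
t=3: input=2 -> V=15
t=4: input=2 -> V=15
t=5: input=5 -> V=0 FIRE
t=6: input=4 -> V=12
t=7: input=2 -> V=13
t=8: input=4 -> V=19
t=9: input=1 -> V=14
t=10: input=2 -> V=14
t=11: input=2 -> V=14
t=12: input=3 -> V=17

Answer: 5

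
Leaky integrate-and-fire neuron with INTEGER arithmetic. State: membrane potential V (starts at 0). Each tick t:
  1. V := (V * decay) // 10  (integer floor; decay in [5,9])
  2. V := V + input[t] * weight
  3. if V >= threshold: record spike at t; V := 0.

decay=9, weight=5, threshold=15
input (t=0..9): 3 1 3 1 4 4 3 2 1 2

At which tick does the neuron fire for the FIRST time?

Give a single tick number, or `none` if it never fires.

t=0: input=3 -> V=0 FIRE
t=1: input=1 -> V=5
t=2: input=3 -> V=0 FIRE
t=3: input=1 -> V=5
t=4: input=4 -> V=0 FIRE
t=5: input=4 -> V=0 FIRE
t=6: input=3 -> V=0 FIRE
t=7: input=2 -> V=10
t=8: input=1 -> V=14
t=9: input=2 -> V=0 FIRE

Answer: 0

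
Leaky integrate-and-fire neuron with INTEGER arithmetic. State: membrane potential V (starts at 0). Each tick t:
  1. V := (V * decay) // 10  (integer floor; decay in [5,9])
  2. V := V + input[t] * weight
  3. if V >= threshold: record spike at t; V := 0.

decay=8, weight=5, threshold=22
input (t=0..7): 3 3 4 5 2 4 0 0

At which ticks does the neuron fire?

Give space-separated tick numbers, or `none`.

t=0: input=3 -> V=15
t=1: input=3 -> V=0 FIRE
t=2: input=4 -> V=20
t=3: input=5 -> V=0 FIRE
t=4: input=2 -> V=10
t=5: input=4 -> V=0 FIRE
t=6: input=0 -> V=0
t=7: input=0 -> V=0

Answer: 1 3 5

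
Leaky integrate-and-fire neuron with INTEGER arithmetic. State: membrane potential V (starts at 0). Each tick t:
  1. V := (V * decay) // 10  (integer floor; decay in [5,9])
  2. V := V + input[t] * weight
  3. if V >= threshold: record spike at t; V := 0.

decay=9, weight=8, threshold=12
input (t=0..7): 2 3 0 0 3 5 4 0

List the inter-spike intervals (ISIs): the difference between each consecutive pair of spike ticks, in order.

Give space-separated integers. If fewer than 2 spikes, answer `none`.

t=0: input=2 -> V=0 FIRE
t=1: input=3 -> V=0 FIRE
t=2: input=0 -> V=0
t=3: input=0 -> V=0
t=4: input=3 -> V=0 FIRE
t=5: input=5 -> V=0 FIRE
t=6: input=4 -> V=0 FIRE
t=7: input=0 -> V=0

Answer: 1 3 1 1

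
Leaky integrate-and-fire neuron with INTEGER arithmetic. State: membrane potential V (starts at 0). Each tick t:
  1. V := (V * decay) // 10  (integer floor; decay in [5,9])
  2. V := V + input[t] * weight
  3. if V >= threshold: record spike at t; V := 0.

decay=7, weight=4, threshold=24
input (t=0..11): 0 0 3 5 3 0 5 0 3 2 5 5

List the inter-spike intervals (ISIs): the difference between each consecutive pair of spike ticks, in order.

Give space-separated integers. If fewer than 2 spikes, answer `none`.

t=0: input=0 -> V=0
t=1: input=0 -> V=0
t=2: input=3 -> V=12
t=3: input=5 -> V=0 FIRE
t=4: input=3 -> V=12
t=5: input=0 -> V=8
t=6: input=5 -> V=0 FIRE
t=7: input=0 -> V=0
t=8: input=3 -> V=12
t=9: input=2 -> V=16
t=10: input=5 -> V=0 FIRE
t=11: input=5 -> V=20

Answer: 3 4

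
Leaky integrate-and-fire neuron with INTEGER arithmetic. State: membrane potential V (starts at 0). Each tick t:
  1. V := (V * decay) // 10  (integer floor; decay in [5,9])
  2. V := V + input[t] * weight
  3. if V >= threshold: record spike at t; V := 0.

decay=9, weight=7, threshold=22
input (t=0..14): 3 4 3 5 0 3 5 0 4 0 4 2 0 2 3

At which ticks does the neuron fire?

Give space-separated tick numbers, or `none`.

Answer: 1 3 6 8 10 13

Derivation:
t=0: input=3 -> V=21
t=1: input=4 -> V=0 FIRE
t=2: input=3 -> V=21
t=3: input=5 -> V=0 FIRE
t=4: input=0 -> V=0
t=5: input=3 -> V=21
t=6: input=5 -> V=0 FIRE
t=7: input=0 -> V=0
t=8: input=4 -> V=0 FIRE
t=9: input=0 -> V=0
t=10: input=4 -> V=0 FIRE
t=11: input=2 -> V=14
t=12: input=0 -> V=12
t=13: input=2 -> V=0 FIRE
t=14: input=3 -> V=21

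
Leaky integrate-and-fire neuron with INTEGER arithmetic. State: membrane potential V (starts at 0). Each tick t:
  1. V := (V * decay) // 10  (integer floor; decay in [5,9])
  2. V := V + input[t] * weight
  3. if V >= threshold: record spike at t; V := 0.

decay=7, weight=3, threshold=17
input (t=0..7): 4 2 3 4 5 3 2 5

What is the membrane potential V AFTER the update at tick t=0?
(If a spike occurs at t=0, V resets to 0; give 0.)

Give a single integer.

Answer: 12

Derivation:
t=0: input=4 -> V=12
t=1: input=2 -> V=14
t=2: input=3 -> V=0 FIRE
t=3: input=4 -> V=12
t=4: input=5 -> V=0 FIRE
t=5: input=3 -> V=9
t=6: input=2 -> V=12
t=7: input=5 -> V=0 FIRE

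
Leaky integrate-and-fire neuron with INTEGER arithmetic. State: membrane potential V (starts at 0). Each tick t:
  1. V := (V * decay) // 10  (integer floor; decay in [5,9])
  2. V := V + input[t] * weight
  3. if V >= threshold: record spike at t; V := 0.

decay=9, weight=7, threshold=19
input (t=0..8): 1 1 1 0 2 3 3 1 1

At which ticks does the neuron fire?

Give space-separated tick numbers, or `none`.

Answer: 4 5 6

Derivation:
t=0: input=1 -> V=7
t=1: input=1 -> V=13
t=2: input=1 -> V=18
t=3: input=0 -> V=16
t=4: input=2 -> V=0 FIRE
t=5: input=3 -> V=0 FIRE
t=6: input=3 -> V=0 FIRE
t=7: input=1 -> V=7
t=8: input=1 -> V=13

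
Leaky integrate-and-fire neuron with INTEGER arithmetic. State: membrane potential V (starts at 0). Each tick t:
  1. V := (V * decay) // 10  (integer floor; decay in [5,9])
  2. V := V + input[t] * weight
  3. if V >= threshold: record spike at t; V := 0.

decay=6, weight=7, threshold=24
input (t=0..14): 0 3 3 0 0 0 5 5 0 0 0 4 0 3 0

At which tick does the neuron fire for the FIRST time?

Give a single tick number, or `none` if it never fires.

t=0: input=0 -> V=0
t=1: input=3 -> V=21
t=2: input=3 -> V=0 FIRE
t=3: input=0 -> V=0
t=4: input=0 -> V=0
t=5: input=0 -> V=0
t=6: input=5 -> V=0 FIRE
t=7: input=5 -> V=0 FIRE
t=8: input=0 -> V=0
t=9: input=0 -> V=0
t=10: input=0 -> V=0
t=11: input=4 -> V=0 FIRE
t=12: input=0 -> V=0
t=13: input=3 -> V=21
t=14: input=0 -> V=12

Answer: 2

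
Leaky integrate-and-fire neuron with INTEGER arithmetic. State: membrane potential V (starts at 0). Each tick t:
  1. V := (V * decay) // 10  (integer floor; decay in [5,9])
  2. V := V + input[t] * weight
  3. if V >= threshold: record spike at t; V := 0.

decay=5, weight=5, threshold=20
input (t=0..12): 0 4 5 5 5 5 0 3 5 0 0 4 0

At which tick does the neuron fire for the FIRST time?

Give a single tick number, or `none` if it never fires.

Answer: 1

Derivation:
t=0: input=0 -> V=0
t=1: input=4 -> V=0 FIRE
t=2: input=5 -> V=0 FIRE
t=3: input=5 -> V=0 FIRE
t=4: input=5 -> V=0 FIRE
t=5: input=5 -> V=0 FIRE
t=6: input=0 -> V=0
t=7: input=3 -> V=15
t=8: input=5 -> V=0 FIRE
t=9: input=0 -> V=0
t=10: input=0 -> V=0
t=11: input=4 -> V=0 FIRE
t=12: input=0 -> V=0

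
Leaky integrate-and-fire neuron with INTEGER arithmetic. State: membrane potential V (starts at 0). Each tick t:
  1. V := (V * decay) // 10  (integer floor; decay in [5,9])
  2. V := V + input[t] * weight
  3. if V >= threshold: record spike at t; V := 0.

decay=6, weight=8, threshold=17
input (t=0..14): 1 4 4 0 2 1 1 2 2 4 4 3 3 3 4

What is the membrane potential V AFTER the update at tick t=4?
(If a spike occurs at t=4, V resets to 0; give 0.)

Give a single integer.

t=0: input=1 -> V=8
t=1: input=4 -> V=0 FIRE
t=2: input=4 -> V=0 FIRE
t=3: input=0 -> V=0
t=4: input=2 -> V=16
t=5: input=1 -> V=0 FIRE
t=6: input=1 -> V=8
t=7: input=2 -> V=0 FIRE
t=8: input=2 -> V=16
t=9: input=4 -> V=0 FIRE
t=10: input=4 -> V=0 FIRE
t=11: input=3 -> V=0 FIRE
t=12: input=3 -> V=0 FIRE
t=13: input=3 -> V=0 FIRE
t=14: input=4 -> V=0 FIRE

Answer: 16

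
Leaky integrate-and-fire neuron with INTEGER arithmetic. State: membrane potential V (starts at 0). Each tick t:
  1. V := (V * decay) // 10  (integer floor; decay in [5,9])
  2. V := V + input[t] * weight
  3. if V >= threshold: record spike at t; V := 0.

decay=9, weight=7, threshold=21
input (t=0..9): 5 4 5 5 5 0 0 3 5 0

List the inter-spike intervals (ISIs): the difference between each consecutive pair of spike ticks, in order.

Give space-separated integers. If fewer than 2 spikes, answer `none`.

Answer: 1 1 1 1 3 1

Derivation:
t=0: input=5 -> V=0 FIRE
t=1: input=4 -> V=0 FIRE
t=2: input=5 -> V=0 FIRE
t=3: input=5 -> V=0 FIRE
t=4: input=5 -> V=0 FIRE
t=5: input=0 -> V=0
t=6: input=0 -> V=0
t=7: input=3 -> V=0 FIRE
t=8: input=5 -> V=0 FIRE
t=9: input=0 -> V=0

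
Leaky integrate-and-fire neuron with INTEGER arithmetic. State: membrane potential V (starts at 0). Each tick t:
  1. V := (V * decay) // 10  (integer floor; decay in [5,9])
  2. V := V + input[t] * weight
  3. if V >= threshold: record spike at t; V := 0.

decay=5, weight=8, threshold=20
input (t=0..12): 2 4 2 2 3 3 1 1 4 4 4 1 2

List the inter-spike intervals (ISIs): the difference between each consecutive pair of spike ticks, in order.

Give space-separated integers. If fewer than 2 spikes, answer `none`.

t=0: input=2 -> V=16
t=1: input=4 -> V=0 FIRE
t=2: input=2 -> V=16
t=3: input=2 -> V=0 FIRE
t=4: input=3 -> V=0 FIRE
t=5: input=3 -> V=0 FIRE
t=6: input=1 -> V=8
t=7: input=1 -> V=12
t=8: input=4 -> V=0 FIRE
t=9: input=4 -> V=0 FIRE
t=10: input=4 -> V=0 FIRE
t=11: input=1 -> V=8
t=12: input=2 -> V=0 FIRE

Answer: 2 1 1 3 1 1 2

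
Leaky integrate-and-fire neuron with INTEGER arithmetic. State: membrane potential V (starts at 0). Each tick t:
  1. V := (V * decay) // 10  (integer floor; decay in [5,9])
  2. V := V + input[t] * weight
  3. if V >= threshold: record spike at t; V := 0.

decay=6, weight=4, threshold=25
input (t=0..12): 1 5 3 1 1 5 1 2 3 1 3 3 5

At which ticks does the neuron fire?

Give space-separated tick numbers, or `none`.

Answer: 2 11

Derivation:
t=0: input=1 -> V=4
t=1: input=5 -> V=22
t=2: input=3 -> V=0 FIRE
t=3: input=1 -> V=4
t=4: input=1 -> V=6
t=5: input=5 -> V=23
t=6: input=1 -> V=17
t=7: input=2 -> V=18
t=8: input=3 -> V=22
t=9: input=1 -> V=17
t=10: input=3 -> V=22
t=11: input=3 -> V=0 FIRE
t=12: input=5 -> V=20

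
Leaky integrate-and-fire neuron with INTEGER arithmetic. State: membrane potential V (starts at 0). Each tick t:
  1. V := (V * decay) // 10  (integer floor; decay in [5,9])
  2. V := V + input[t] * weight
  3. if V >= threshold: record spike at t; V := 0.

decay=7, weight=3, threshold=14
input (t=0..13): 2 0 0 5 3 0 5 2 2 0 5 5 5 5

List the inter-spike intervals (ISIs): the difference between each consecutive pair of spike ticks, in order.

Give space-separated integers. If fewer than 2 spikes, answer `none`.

Answer: 3 4 1 1 1

Derivation:
t=0: input=2 -> V=6
t=1: input=0 -> V=4
t=2: input=0 -> V=2
t=3: input=5 -> V=0 FIRE
t=4: input=3 -> V=9
t=5: input=0 -> V=6
t=6: input=5 -> V=0 FIRE
t=7: input=2 -> V=6
t=8: input=2 -> V=10
t=9: input=0 -> V=7
t=10: input=5 -> V=0 FIRE
t=11: input=5 -> V=0 FIRE
t=12: input=5 -> V=0 FIRE
t=13: input=5 -> V=0 FIRE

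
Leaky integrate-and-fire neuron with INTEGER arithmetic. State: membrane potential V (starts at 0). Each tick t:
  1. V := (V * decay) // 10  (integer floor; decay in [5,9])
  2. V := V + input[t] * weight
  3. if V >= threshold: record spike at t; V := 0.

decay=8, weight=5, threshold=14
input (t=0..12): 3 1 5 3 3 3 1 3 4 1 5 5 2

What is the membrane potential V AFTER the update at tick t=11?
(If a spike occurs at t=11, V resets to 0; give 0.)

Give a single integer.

Answer: 0

Derivation:
t=0: input=3 -> V=0 FIRE
t=1: input=1 -> V=5
t=2: input=5 -> V=0 FIRE
t=3: input=3 -> V=0 FIRE
t=4: input=3 -> V=0 FIRE
t=5: input=3 -> V=0 FIRE
t=6: input=1 -> V=5
t=7: input=3 -> V=0 FIRE
t=8: input=4 -> V=0 FIRE
t=9: input=1 -> V=5
t=10: input=5 -> V=0 FIRE
t=11: input=5 -> V=0 FIRE
t=12: input=2 -> V=10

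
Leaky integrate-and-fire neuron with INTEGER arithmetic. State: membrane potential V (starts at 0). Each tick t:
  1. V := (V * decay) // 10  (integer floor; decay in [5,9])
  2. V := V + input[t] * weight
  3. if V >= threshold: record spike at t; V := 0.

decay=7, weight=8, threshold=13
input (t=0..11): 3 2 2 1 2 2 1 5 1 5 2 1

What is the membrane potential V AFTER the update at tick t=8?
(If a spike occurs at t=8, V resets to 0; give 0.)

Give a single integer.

t=0: input=3 -> V=0 FIRE
t=1: input=2 -> V=0 FIRE
t=2: input=2 -> V=0 FIRE
t=3: input=1 -> V=8
t=4: input=2 -> V=0 FIRE
t=5: input=2 -> V=0 FIRE
t=6: input=1 -> V=8
t=7: input=5 -> V=0 FIRE
t=8: input=1 -> V=8
t=9: input=5 -> V=0 FIRE
t=10: input=2 -> V=0 FIRE
t=11: input=1 -> V=8

Answer: 8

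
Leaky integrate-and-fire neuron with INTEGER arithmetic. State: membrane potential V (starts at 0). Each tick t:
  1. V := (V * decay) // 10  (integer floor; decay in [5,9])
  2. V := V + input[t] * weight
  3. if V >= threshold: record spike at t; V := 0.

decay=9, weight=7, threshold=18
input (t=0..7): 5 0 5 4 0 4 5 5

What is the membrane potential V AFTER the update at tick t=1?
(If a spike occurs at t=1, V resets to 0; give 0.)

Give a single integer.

Answer: 0

Derivation:
t=0: input=5 -> V=0 FIRE
t=1: input=0 -> V=0
t=2: input=5 -> V=0 FIRE
t=3: input=4 -> V=0 FIRE
t=4: input=0 -> V=0
t=5: input=4 -> V=0 FIRE
t=6: input=5 -> V=0 FIRE
t=7: input=5 -> V=0 FIRE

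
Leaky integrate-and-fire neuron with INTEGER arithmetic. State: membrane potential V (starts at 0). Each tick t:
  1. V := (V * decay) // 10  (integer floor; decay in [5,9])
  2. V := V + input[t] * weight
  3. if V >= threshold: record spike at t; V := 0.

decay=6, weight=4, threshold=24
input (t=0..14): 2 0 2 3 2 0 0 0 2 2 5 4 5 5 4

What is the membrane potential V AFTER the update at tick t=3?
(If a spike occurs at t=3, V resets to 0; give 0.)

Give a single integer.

t=0: input=2 -> V=8
t=1: input=0 -> V=4
t=2: input=2 -> V=10
t=3: input=3 -> V=18
t=4: input=2 -> V=18
t=5: input=0 -> V=10
t=6: input=0 -> V=6
t=7: input=0 -> V=3
t=8: input=2 -> V=9
t=9: input=2 -> V=13
t=10: input=5 -> V=0 FIRE
t=11: input=4 -> V=16
t=12: input=5 -> V=0 FIRE
t=13: input=5 -> V=20
t=14: input=4 -> V=0 FIRE

Answer: 18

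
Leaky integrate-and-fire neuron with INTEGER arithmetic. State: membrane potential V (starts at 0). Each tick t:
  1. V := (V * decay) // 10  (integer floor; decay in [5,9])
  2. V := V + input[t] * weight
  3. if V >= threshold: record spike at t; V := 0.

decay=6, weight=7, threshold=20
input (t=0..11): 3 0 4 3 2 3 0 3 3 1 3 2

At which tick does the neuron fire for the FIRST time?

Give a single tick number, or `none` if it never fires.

t=0: input=3 -> V=0 FIRE
t=1: input=0 -> V=0
t=2: input=4 -> V=0 FIRE
t=3: input=3 -> V=0 FIRE
t=4: input=2 -> V=14
t=5: input=3 -> V=0 FIRE
t=6: input=0 -> V=0
t=7: input=3 -> V=0 FIRE
t=8: input=3 -> V=0 FIRE
t=9: input=1 -> V=7
t=10: input=3 -> V=0 FIRE
t=11: input=2 -> V=14

Answer: 0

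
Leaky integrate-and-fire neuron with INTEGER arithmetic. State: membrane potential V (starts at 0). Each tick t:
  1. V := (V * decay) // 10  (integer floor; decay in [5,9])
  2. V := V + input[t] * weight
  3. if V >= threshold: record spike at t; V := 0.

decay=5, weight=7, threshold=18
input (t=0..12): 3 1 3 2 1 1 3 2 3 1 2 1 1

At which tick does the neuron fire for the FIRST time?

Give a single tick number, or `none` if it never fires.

t=0: input=3 -> V=0 FIRE
t=1: input=1 -> V=7
t=2: input=3 -> V=0 FIRE
t=3: input=2 -> V=14
t=4: input=1 -> V=14
t=5: input=1 -> V=14
t=6: input=3 -> V=0 FIRE
t=7: input=2 -> V=14
t=8: input=3 -> V=0 FIRE
t=9: input=1 -> V=7
t=10: input=2 -> V=17
t=11: input=1 -> V=15
t=12: input=1 -> V=14

Answer: 0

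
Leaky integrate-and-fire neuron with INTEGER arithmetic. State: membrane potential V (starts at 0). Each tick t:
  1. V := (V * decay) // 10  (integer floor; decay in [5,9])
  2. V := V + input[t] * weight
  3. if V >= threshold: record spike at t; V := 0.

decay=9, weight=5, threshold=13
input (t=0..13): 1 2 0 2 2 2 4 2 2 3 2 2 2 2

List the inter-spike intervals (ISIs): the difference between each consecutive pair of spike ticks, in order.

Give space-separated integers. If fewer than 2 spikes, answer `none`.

t=0: input=1 -> V=5
t=1: input=2 -> V=0 FIRE
t=2: input=0 -> V=0
t=3: input=2 -> V=10
t=4: input=2 -> V=0 FIRE
t=5: input=2 -> V=10
t=6: input=4 -> V=0 FIRE
t=7: input=2 -> V=10
t=8: input=2 -> V=0 FIRE
t=9: input=3 -> V=0 FIRE
t=10: input=2 -> V=10
t=11: input=2 -> V=0 FIRE
t=12: input=2 -> V=10
t=13: input=2 -> V=0 FIRE

Answer: 3 2 2 1 2 2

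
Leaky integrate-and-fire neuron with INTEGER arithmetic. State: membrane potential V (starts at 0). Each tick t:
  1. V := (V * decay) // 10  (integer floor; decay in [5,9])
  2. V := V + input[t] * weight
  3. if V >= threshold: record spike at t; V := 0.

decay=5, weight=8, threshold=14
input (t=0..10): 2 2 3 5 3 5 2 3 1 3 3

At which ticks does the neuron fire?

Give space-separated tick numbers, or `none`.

t=0: input=2 -> V=0 FIRE
t=1: input=2 -> V=0 FIRE
t=2: input=3 -> V=0 FIRE
t=3: input=5 -> V=0 FIRE
t=4: input=3 -> V=0 FIRE
t=5: input=5 -> V=0 FIRE
t=6: input=2 -> V=0 FIRE
t=7: input=3 -> V=0 FIRE
t=8: input=1 -> V=8
t=9: input=3 -> V=0 FIRE
t=10: input=3 -> V=0 FIRE

Answer: 0 1 2 3 4 5 6 7 9 10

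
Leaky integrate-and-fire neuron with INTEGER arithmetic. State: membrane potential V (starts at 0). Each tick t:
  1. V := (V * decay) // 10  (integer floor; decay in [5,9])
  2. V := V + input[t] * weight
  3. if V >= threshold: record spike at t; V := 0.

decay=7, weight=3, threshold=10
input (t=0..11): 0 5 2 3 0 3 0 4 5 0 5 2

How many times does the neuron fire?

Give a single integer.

Answer: 5

Derivation:
t=0: input=0 -> V=0
t=1: input=5 -> V=0 FIRE
t=2: input=2 -> V=6
t=3: input=3 -> V=0 FIRE
t=4: input=0 -> V=0
t=5: input=3 -> V=9
t=6: input=0 -> V=6
t=7: input=4 -> V=0 FIRE
t=8: input=5 -> V=0 FIRE
t=9: input=0 -> V=0
t=10: input=5 -> V=0 FIRE
t=11: input=2 -> V=6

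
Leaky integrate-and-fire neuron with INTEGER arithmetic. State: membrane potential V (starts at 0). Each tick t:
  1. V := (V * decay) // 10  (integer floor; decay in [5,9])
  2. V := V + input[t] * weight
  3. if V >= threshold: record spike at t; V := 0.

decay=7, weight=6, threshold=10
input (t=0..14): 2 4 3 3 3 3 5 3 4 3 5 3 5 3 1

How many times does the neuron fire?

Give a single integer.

t=0: input=2 -> V=0 FIRE
t=1: input=4 -> V=0 FIRE
t=2: input=3 -> V=0 FIRE
t=3: input=3 -> V=0 FIRE
t=4: input=3 -> V=0 FIRE
t=5: input=3 -> V=0 FIRE
t=6: input=5 -> V=0 FIRE
t=7: input=3 -> V=0 FIRE
t=8: input=4 -> V=0 FIRE
t=9: input=3 -> V=0 FIRE
t=10: input=5 -> V=0 FIRE
t=11: input=3 -> V=0 FIRE
t=12: input=5 -> V=0 FIRE
t=13: input=3 -> V=0 FIRE
t=14: input=1 -> V=6

Answer: 14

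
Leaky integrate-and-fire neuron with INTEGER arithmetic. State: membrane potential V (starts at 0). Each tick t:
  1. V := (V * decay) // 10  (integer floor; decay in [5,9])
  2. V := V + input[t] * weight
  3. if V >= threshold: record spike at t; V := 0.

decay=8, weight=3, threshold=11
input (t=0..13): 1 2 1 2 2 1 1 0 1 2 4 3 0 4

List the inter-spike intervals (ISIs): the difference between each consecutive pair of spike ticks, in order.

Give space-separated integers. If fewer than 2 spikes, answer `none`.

Answer: 6 1 3

Derivation:
t=0: input=1 -> V=3
t=1: input=2 -> V=8
t=2: input=1 -> V=9
t=3: input=2 -> V=0 FIRE
t=4: input=2 -> V=6
t=5: input=1 -> V=7
t=6: input=1 -> V=8
t=7: input=0 -> V=6
t=8: input=1 -> V=7
t=9: input=2 -> V=0 FIRE
t=10: input=4 -> V=0 FIRE
t=11: input=3 -> V=9
t=12: input=0 -> V=7
t=13: input=4 -> V=0 FIRE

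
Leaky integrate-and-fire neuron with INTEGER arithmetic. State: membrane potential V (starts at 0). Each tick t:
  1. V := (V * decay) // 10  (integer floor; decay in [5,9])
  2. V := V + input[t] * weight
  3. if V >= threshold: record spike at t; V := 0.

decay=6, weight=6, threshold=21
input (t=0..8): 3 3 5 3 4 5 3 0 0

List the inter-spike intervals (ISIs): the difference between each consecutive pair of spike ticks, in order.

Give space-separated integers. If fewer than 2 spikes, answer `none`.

Answer: 1 2 1

Derivation:
t=0: input=3 -> V=18
t=1: input=3 -> V=0 FIRE
t=2: input=5 -> V=0 FIRE
t=3: input=3 -> V=18
t=4: input=4 -> V=0 FIRE
t=5: input=5 -> V=0 FIRE
t=6: input=3 -> V=18
t=7: input=0 -> V=10
t=8: input=0 -> V=6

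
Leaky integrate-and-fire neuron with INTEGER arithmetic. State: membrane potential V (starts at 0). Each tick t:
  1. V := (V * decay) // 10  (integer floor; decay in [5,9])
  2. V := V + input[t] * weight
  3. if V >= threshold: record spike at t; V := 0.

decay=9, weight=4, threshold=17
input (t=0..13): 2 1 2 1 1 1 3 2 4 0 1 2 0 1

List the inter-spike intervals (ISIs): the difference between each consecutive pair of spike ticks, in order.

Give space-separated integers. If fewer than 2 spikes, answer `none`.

t=0: input=2 -> V=8
t=1: input=1 -> V=11
t=2: input=2 -> V=0 FIRE
t=3: input=1 -> V=4
t=4: input=1 -> V=7
t=5: input=1 -> V=10
t=6: input=3 -> V=0 FIRE
t=7: input=2 -> V=8
t=8: input=4 -> V=0 FIRE
t=9: input=0 -> V=0
t=10: input=1 -> V=4
t=11: input=2 -> V=11
t=12: input=0 -> V=9
t=13: input=1 -> V=12

Answer: 4 2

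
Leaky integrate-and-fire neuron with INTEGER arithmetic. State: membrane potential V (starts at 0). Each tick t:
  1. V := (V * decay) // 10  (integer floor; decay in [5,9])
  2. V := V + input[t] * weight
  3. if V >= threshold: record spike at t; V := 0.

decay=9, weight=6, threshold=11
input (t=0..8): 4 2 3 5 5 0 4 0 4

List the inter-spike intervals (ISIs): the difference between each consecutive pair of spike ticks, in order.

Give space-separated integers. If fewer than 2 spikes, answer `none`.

t=0: input=4 -> V=0 FIRE
t=1: input=2 -> V=0 FIRE
t=2: input=3 -> V=0 FIRE
t=3: input=5 -> V=0 FIRE
t=4: input=5 -> V=0 FIRE
t=5: input=0 -> V=0
t=6: input=4 -> V=0 FIRE
t=7: input=0 -> V=0
t=8: input=4 -> V=0 FIRE

Answer: 1 1 1 1 2 2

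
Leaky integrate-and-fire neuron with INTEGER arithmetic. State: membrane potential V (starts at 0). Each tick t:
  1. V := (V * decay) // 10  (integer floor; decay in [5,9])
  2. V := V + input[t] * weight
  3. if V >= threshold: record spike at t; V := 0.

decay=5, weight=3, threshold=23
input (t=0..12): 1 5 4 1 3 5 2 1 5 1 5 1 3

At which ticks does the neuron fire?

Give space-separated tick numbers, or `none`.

t=0: input=1 -> V=3
t=1: input=5 -> V=16
t=2: input=4 -> V=20
t=3: input=1 -> V=13
t=4: input=3 -> V=15
t=5: input=5 -> V=22
t=6: input=2 -> V=17
t=7: input=1 -> V=11
t=8: input=5 -> V=20
t=9: input=1 -> V=13
t=10: input=5 -> V=21
t=11: input=1 -> V=13
t=12: input=3 -> V=15

Answer: none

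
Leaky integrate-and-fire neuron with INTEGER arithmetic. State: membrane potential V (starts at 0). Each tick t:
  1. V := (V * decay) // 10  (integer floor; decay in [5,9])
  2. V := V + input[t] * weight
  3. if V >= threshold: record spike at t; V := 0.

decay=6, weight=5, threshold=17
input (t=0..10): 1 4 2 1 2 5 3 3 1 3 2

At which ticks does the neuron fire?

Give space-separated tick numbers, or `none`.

t=0: input=1 -> V=5
t=1: input=4 -> V=0 FIRE
t=2: input=2 -> V=10
t=3: input=1 -> V=11
t=4: input=2 -> V=16
t=5: input=5 -> V=0 FIRE
t=6: input=3 -> V=15
t=7: input=3 -> V=0 FIRE
t=8: input=1 -> V=5
t=9: input=3 -> V=0 FIRE
t=10: input=2 -> V=10

Answer: 1 5 7 9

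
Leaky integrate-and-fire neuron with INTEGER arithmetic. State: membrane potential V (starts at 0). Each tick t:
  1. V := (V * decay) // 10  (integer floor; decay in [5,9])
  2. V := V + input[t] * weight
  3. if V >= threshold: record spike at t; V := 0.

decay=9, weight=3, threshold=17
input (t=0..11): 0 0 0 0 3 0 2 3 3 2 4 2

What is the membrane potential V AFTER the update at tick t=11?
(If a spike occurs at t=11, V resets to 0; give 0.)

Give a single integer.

t=0: input=0 -> V=0
t=1: input=0 -> V=0
t=2: input=0 -> V=0
t=3: input=0 -> V=0
t=4: input=3 -> V=9
t=5: input=0 -> V=8
t=6: input=2 -> V=13
t=7: input=3 -> V=0 FIRE
t=8: input=3 -> V=9
t=9: input=2 -> V=14
t=10: input=4 -> V=0 FIRE
t=11: input=2 -> V=6

Answer: 6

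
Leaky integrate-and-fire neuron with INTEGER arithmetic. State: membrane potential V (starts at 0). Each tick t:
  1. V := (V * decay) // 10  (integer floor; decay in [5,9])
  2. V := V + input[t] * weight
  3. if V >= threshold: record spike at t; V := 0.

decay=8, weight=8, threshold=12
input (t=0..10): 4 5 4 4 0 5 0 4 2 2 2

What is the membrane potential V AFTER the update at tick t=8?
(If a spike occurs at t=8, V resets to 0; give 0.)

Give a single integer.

Answer: 0

Derivation:
t=0: input=4 -> V=0 FIRE
t=1: input=5 -> V=0 FIRE
t=2: input=4 -> V=0 FIRE
t=3: input=4 -> V=0 FIRE
t=4: input=0 -> V=0
t=5: input=5 -> V=0 FIRE
t=6: input=0 -> V=0
t=7: input=4 -> V=0 FIRE
t=8: input=2 -> V=0 FIRE
t=9: input=2 -> V=0 FIRE
t=10: input=2 -> V=0 FIRE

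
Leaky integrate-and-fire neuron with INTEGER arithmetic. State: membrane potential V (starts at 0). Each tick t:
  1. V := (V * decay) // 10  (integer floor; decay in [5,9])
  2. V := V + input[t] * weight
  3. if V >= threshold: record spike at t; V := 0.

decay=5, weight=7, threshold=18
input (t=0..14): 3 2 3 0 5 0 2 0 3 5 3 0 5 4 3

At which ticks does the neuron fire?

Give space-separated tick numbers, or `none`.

Answer: 0 2 4 8 9 10 12 13 14

Derivation:
t=0: input=3 -> V=0 FIRE
t=1: input=2 -> V=14
t=2: input=3 -> V=0 FIRE
t=3: input=0 -> V=0
t=4: input=5 -> V=0 FIRE
t=5: input=0 -> V=0
t=6: input=2 -> V=14
t=7: input=0 -> V=7
t=8: input=3 -> V=0 FIRE
t=9: input=5 -> V=0 FIRE
t=10: input=3 -> V=0 FIRE
t=11: input=0 -> V=0
t=12: input=5 -> V=0 FIRE
t=13: input=4 -> V=0 FIRE
t=14: input=3 -> V=0 FIRE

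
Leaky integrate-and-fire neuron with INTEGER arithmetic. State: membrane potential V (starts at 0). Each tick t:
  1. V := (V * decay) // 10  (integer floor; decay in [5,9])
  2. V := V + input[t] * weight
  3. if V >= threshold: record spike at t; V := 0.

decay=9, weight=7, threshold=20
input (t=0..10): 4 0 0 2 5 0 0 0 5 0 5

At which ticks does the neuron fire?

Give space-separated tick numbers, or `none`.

t=0: input=4 -> V=0 FIRE
t=1: input=0 -> V=0
t=2: input=0 -> V=0
t=3: input=2 -> V=14
t=4: input=5 -> V=0 FIRE
t=5: input=0 -> V=0
t=6: input=0 -> V=0
t=7: input=0 -> V=0
t=8: input=5 -> V=0 FIRE
t=9: input=0 -> V=0
t=10: input=5 -> V=0 FIRE

Answer: 0 4 8 10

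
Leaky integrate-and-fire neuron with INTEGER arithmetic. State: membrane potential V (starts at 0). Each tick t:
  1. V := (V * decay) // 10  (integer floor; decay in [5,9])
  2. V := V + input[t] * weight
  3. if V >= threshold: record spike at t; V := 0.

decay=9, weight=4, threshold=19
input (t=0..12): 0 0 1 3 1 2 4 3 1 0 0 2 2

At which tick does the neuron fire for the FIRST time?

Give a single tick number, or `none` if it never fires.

Answer: 5

Derivation:
t=0: input=0 -> V=0
t=1: input=0 -> V=0
t=2: input=1 -> V=4
t=3: input=3 -> V=15
t=4: input=1 -> V=17
t=5: input=2 -> V=0 FIRE
t=6: input=4 -> V=16
t=7: input=3 -> V=0 FIRE
t=8: input=1 -> V=4
t=9: input=0 -> V=3
t=10: input=0 -> V=2
t=11: input=2 -> V=9
t=12: input=2 -> V=16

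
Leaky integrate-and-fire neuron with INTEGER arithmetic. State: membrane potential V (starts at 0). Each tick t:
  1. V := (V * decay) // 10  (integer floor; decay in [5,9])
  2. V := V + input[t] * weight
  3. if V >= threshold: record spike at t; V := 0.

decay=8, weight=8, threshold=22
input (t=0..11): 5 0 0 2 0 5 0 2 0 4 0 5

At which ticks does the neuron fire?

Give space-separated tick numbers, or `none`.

Answer: 0 5 9 11

Derivation:
t=0: input=5 -> V=0 FIRE
t=1: input=0 -> V=0
t=2: input=0 -> V=0
t=3: input=2 -> V=16
t=4: input=0 -> V=12
t=5: input=5 -> V=0 FIRE
t=6: input=0 -> V=0
t=7: input=2 -> V=16
t=8: input=0 -> V=12
t=9: input=4 -> V=0 FIRE
t=10: input=0 -> V=0
t=11: input=5 -> V=0 FIRE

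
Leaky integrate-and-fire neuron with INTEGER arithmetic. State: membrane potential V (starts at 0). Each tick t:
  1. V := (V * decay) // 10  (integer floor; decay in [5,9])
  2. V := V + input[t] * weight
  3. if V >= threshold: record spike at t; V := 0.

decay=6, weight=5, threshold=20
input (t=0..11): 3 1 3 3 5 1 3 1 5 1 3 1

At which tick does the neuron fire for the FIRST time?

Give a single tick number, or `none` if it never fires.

Answer: 2

Derivation:
t=0: input=3 -> V=15
t=1: input=1 -> V=14
t=2: input=3 -> V=0 FIRE
t=3: input=3 -> V=15
t=4: input=5 -> V=0 FIRE
t=5: input=1 -> V=5
t=6: input=3 -> V=18
t=7: input=1 -> V=15
t=8: input=5 -> V=0 FIRE
t=9: input=1 -> V=5
t=10: input=3 -> V=18
t=11: input=1 -> V=15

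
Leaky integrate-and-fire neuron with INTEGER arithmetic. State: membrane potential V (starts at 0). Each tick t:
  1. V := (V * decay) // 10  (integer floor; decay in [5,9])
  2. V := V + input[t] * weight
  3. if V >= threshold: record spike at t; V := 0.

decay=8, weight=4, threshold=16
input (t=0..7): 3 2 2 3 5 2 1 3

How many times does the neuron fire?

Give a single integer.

t=0: input=3 -> V=12
t=1: input=2 -> V=0 FIRE
t=2: input=2 -> V=8
t=3: input=3 -> V=0 FIRE
t=4: input=5 -> V=0 FIRE
t=5: input=2 -> V=8
t=6: input=1 -> V=10
t=7: input=3 -> V=0 FIRE

Answer: 4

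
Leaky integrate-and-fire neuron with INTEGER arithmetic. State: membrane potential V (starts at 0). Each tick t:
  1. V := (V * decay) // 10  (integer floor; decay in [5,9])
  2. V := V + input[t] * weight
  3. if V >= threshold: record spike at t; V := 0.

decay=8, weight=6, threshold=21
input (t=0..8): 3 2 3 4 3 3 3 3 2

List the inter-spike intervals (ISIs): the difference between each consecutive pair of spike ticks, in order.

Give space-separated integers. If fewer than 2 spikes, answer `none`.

t=0: input=3 -> V=18
t=1: input=2 -> V=0 FIRE
t=2: input=3 -> V=18
t=3: input=4 -> V=0 FIRE
t=4: input=3 -> V=18
t=5: input=3 -> V=0 FIRE
t=6: input=3 -> V=18
t=7: input=3 -> V=0 FIRE
t=8: input=2 -> V=12

Answer: 2 2 2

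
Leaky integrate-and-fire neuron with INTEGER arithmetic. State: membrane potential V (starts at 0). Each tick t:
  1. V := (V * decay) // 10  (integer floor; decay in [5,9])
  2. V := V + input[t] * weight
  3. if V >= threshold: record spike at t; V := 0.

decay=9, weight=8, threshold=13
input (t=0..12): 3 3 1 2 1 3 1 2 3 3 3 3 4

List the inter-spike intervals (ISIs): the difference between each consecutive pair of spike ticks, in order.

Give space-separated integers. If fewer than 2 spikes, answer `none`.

t=0: input=3 -> V=0 FIRE
t=1: input=3 -> V=0 FIRE
t=2: input=1 -> V=8
t=3: input=2 -> V=0 FIRE
t=4: input=1 -> V=8
t=5: input=3 -> V=0 FIRE
t=6: input=1 -> V=8
t=7: input=2 -> V=0 FIRE
t=8: input=3 -> V=0 FIRE
t=9: input=3 -> V=0 FIRE
t=10: input=3 -> V=0 FIRE
t=11: input=3 -> V=0 FIRE
t=12: input=4 -> V=0 FIRE

Answer: 1 2 2 2 1 1 1 1 1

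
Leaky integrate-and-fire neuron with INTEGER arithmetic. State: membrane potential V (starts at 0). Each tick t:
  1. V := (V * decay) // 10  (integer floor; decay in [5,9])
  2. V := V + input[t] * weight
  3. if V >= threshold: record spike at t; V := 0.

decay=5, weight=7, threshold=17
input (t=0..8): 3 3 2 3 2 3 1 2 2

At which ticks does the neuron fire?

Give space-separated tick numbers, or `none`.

t=0: input=3 -> V=0 FIRE
t=1: input=3 -> V=0 FIRE
t=2: input=2 -> V=14
t=3: input=3 -> V=0 FIRE
t=4: input=2 -> V=14
t=5: input=3 -> V=0 FIRE
t=6: input=1 -> V=7
t=7: input=2 -> V=0 FIRE
t=8: input=2 -> V=14

Answer: 0 1 3 5 7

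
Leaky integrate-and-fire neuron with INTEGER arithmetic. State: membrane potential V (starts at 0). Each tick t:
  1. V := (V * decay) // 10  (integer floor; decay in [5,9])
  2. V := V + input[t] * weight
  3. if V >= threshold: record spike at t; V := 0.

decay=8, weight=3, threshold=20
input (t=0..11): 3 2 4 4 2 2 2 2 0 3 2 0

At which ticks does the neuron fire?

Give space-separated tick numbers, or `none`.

t=0: input=3 -> V=9
t=1: input=2 -> V=13
t=2: input=4 -> V=0 FIRE
t=3: input=4 -> V=12
t=4: input=2 -> V=15
t=5: input=2 -> V=18
t=6: input=2 -> V=0 FIRE
t=7: input=2 -> V=6
t=8: input=0 -> V=4
t=9: input=3 -> V=12
t=10: input=2 -> V=15
t=11: input=0 -> V=12

Answer: 2 6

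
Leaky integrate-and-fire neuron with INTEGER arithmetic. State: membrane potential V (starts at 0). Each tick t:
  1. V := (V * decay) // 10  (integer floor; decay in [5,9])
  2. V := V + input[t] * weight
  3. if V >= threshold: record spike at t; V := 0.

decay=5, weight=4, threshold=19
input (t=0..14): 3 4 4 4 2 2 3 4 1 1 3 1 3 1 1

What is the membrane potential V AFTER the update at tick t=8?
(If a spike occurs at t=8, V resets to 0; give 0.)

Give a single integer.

Answer: 4

Derivation:
t=0: input=3 -> V=12
t=1: input=4 -> V=0 FIRE
t=2: input=4 -> V=16
t=3: input=4 -> V=0 FIRE
t=4: input=2 -> V=8
t=5: input=2 -> V=12
t=6: input=3 -> V=18
t=7: input=4 -> V=0 FIRE
t=8: input=1 -> V=4
t=9: input=1 -> V=6
t=10: input=3 -> V=15
t=11: input=1 -> V=11
t=12: input=3 -> V=17
t=13: input=1 -> V=12
t=14: input=1 -> V=10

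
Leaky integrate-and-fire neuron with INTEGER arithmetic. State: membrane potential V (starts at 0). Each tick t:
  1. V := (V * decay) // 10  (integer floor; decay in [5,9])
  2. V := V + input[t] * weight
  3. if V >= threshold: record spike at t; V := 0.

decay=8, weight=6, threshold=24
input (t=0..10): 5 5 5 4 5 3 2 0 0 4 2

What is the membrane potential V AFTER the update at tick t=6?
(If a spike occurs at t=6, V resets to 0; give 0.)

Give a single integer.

Answer: 0

Derivation:
t=0: input=5 -> V=0 FIRE
t=1: input=5 -> V=0 FIRE
t=2: input=5 -> V=0 FIRE
t=3: input=4 -> V=0 FIRE
t=4: input=5 -> V=0 FIRE
t=5: input=3 -> V=18
t=6: input=2 -> V=0 FIRE
t=7: input=0 -> V=0
t=8: input=0 -> V=0
t=9: input=4 -> V=0 FIRE
t=10: input=2 -> V=12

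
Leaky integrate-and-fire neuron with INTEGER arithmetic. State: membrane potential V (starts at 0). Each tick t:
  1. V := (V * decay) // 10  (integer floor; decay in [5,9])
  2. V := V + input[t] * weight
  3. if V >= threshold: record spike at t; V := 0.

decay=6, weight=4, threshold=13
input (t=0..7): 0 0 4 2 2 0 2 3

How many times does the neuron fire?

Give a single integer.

Answer: 2

Derivation:
t=0: input=0 -> V=0
t=1: input=0 -> V=0
t=2: input=4 -> V=0 FIRE
t=3: input=2 -> V=8
t=4: input=2 -> V=12
t=5: input=0 -> V=7
t=6: input=2 -> V=12
t=7: input=3 -> V=0 FIRE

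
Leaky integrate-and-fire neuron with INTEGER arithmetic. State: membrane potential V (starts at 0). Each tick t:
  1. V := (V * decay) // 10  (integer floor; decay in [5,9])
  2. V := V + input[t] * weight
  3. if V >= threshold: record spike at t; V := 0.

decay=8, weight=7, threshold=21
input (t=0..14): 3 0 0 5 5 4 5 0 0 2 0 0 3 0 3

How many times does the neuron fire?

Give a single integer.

Answer: 7

Derivation:
t=0: input=3 -> V=0 FIRE
t=1: input=0 -> V=0
t=2: input=0 -> V=0
t=3: input=5 -> V=0 FIRE
t=4: input=5 -> V=0 FIRE
t=5: input=4 -> V=0 FIRE
t=6: input=5 -> V=0 FIRE
t=7: input=0 -> V=0
t=8: input=0 -> V=0
t=9: input=2 -> V=14
t=10: input=0 -> V=11
t=11: input=0 -> V=8
t=12: input=3 -> V=0 FIRE
t=13: input=0 -> V=0
t=14: input=3 -> V=0 FIRE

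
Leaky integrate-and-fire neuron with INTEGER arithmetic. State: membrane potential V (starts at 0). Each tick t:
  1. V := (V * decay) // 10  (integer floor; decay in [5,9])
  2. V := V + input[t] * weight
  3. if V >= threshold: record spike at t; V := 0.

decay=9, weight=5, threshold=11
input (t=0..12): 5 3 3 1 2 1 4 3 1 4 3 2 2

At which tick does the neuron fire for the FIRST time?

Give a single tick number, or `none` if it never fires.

Answer: 0

Derivation:
t=0: input=5 -> V=0 FIRE
t=1: input=3 -> V=0 FIRE
t=2: input=3 -> V=0 FIRE
t=3: input=1 -> V=5
t=4: input=2 -> V=0 FIRE
t=5: input=1 -> V=5
t=6: input=4 -> V=0 FIRE
t=7: input=3 -> V=0 FIRE
t=8: input=1 -> V=5
t=9: input=4 -> V=0 FIRE
t=10: input=3 -> V=0 FIRE
t=11: input=2 -> V=10
t=12: input=2 -> V=0 FIRE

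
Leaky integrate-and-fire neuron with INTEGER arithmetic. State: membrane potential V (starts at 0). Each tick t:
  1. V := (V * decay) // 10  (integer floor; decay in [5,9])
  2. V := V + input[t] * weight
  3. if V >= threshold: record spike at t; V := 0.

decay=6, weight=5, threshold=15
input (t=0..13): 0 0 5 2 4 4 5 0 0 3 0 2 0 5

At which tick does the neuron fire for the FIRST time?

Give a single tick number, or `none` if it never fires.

t=0: input=0 -> V=0
t=1: input=0 -> V=0
t=2: input=5 -> V=0 FIRE
t=3: input=2 -> V=10
t=4: input=4 -> V=0 FIRE
t=5: input=4 -> V=0 FIRE
t=6: input=5 -> V=0 FIRE
t=7: input=0 -> V=0
t=8: input=0 -> V=0
t=9: input=3 -> V=0 FIRE
t=10: input=0 -> V=0
t=11: input=2 -> V=10
t=12: input=0 -> V=6
t=13: input=5 -> V=0 FIRE

Answer: 2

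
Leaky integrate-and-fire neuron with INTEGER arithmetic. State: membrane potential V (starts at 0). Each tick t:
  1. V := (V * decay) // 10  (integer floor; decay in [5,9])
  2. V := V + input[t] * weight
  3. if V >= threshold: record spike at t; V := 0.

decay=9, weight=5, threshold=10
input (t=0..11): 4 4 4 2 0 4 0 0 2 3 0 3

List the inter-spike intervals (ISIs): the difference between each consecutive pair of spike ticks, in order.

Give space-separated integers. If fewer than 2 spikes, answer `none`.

t=0: input=4 -> V=0 FIRE
t=1: input=4 -> V=0 FIRE
t=2: input=4 -> V=0 FIRE
t=3: input=2 -> V=0 FIRE
t=4: input=0 -> V=0
t=5: input=4 -> V=0 FIRE
t=6: input=0 -> V=0
t=7: input=0 -> V=0
t=8: input=2 -> V=0 FIRE
t=9: input=3 -> V=0 FIRE
t=10: input=0 -> V=0
t=11: input=3 -> V=0 FIRE

Answer: 1 1 1 2 3 1 2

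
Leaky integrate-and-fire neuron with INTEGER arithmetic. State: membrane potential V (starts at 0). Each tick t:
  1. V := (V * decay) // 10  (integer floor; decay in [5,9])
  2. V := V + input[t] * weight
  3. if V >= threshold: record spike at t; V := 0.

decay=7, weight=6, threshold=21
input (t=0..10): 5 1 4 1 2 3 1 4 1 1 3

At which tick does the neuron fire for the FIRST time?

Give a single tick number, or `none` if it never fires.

t=0: input=5 -> V=0 FIRE
t=1: input=1 -> V=6
t=2: input=4 -> V=0 FIRE
t=3: input=1 -> V=6
t=4: input=2 -> V=16
t=5: input=3 -> V=0 FIRE
t=6: input=1 -> V=6
t=7: input=4 -> V=0 FIRE
t=8: input=1 -> V=6
t=9: input=1 -> V=10
t=10: input=3 -> V=0 FIRE

Answer: 0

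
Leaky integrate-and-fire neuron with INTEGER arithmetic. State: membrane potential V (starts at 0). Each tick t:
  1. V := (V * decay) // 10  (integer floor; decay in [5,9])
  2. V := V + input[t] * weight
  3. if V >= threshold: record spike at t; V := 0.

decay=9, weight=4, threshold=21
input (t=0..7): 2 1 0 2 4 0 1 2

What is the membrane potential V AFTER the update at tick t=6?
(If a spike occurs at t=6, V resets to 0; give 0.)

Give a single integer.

t=0: input=2 -> V=8
t=1: input=1 -> V=11
t=2: input=0 -> V=9
t=3: input=2 -> V=16
t=4: input=4 -> V=0 FIRE
t=5: input=0 -> V=0
t=6: input=1 -> V=4
t=7: input=2 -> V=11

Answer: 4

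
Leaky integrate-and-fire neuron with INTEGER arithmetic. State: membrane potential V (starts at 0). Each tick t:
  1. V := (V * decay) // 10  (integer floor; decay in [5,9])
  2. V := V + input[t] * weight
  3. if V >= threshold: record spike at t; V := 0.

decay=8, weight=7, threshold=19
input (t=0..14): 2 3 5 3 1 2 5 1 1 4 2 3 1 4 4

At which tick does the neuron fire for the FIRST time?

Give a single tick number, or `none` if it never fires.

Answer: 1

Derivation:
t=0: input=2 -> V=14
t=1: input=3 -> V=0 FIRE
t=2: input=5 -> V=0 FIRE
t=3: input=3 -> V=0 FIRE
t=4: input=1 -> V=7
t=5: input=2 -> V=0 FIRE
t=6: input=5 -> V=0 FIRE
t=7: input=1 -> V=7
t=8: input=1 -> V=12
t=9: input=4 -> V=0 FIRE
t=10: input=2 -> V=14
t=11: input=3 -> V=0 FIRE
t=12: input=1 -> V=7
t=13: input=4 -> V=0 FIRE
t=14: input=4 -> V=0 FIRE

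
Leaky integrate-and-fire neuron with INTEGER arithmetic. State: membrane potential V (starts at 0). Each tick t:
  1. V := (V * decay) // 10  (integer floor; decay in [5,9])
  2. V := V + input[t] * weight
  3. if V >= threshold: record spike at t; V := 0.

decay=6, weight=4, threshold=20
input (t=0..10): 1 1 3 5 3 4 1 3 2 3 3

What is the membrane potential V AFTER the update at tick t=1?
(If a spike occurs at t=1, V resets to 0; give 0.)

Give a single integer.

Answer: 6

Derivation:
t=0: input=1 -> V=4
t=1: input=1 -> V=6
t=2: input=3 -> V=15
t=3: input=5 -> V=0 FIRE
t=4: input=3 -> V=12
t=5: input=4 -> V=0 FIRE
t=6: input=1 -> V=4
t=7: input=3 -> V=14
t=8: input=2 -> V=16
t=9: input=3 -> V=0 FIRE
t=10: input=3 -> V=12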